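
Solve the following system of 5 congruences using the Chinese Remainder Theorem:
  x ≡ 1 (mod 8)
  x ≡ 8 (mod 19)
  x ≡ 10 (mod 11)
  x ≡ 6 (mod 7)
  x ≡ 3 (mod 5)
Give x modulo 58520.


Product of moduli M = 8 · 19 · 11 · 7 · 5 = 58520.
Merge one congruence at a time:
  Start: x ≡ 1 (mod 8).
  Combine with x ≡ 8 (mod 19); new modulus lcm = 152.
    Write x = 1 + 8·t and substitute into x ≡ 8 (mod 19): 8·t ≡ 8 − 1 = 7 (mod 19).
    The inverse of 8 mod 19 is 12 (since 8·12 = 96 = 5·19 + 1), so t ≡ 12·7 = 84 ≡ 8 (mod 19).
    Then x = 1 + 8·8 = 65, valid modulo lcm(8, 19) = 152: x ≡ 65 (mod 152).
  Combine with x ≡ 10 (mod 11); new modulus lcm = 1672.
    Write x = 65 + 152·t and substitute into x ≡ 10 (mod 11): 152·t ≡ 10 − 65 = -55 (mod 11).
    Reduce coefficients mod 11: 9·t ≡ 0 (mod 11).
    The inverse of 9 mod 11 is 5 (since 9·5 = 45 = 4·11 + 1), so t ≡ 5·0 = 0 ≡ 0 (mod 11).
    Then x = 65 + 152·0 = 65, valid modulo lcm(152, 11) = 1672: x ≡ 65 (mod 1672).
  Combine with x ≡ 6 (mod 7); new modulus lcm = 11704.
    Write x = 65 + 1672·t and substitute into x ≡ 6 (mod 7): 1672·t ≡ 6 − 65 = -59 (mod 7).
    Reduce coefficients mod 7: 6·t ≡ 4 (mod 7).
    The inverse of 6 mod 7 is 6 (since 6·6 = 36 = 5·7 + 1), so t ≡ 6·4 = 24 ≡ 3 (mod 7).
    Then x = 65 + 1672·3 = 5081, valid modulo lcm(1672, 7) = 11704: x ≡ 5081 (mod 11704).
  Combine with x ≡ 3 (mod 5); new modulus lcm = 58520.
    Write x = 5081 + 11704·t and substitute into x ≡ 3 (mod 5): 11704·t ≡ 3 − 5081 = -5078 (mod 5).
    Reduce coefficients mod 5: 4·t ≡ 2 (mod 5).
    The inverse of 4 mod 5 is 4 (since 4·4 = 16 = 3·5 + 1), so t ≡ 4·2 = 8 ≡ 3 (mod 5).
    Then x = 5081 + 11704·3 = 40193, valid modulo lcm(11704, 5) = 58520: x ≡ 40193 (mod 58520).
Verify against each original: 40193 mod 8 = 1, 40193 mod 19 = 8, 40193 mod 11 = 10, 40193 mod 7 = 6, 40193 mod 5 = 3.

x ≡ 40193 (mod 58520).


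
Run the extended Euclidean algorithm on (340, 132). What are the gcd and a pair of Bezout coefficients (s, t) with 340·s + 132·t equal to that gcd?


Euclidean algorithm on (340, 132) — divide until remainder is 0:
  340 = 2 · 132 + 76
  132 = 1 · 76 + 56
  76 = 1 · 56 + 20
  56 = 2 · 20 + 16
  20 = 1 · 16 + 4
  16 = 4 · 4 + 0
gcd(340, 132) = 4.
Track Bezout coefficients alongside the remainders: start with r₀ = 340 = a·1 + b·0 (s = 1, t = 0) and r₁ = 132 = a·0 + b·1 (s = 0, t = 1); each new remainder r_{k+1} = r_{k-1} − q_k·r_k inherits s_{k+1} = s_{k-1} − q_k·s_k, t_{k+1} = t_{k-1} − q_k·t_k, so r_k = a·s_k + b·t_k at every step:
  q = 2: r = 76, s = 1 − 2·0 = 1, t = 0 − 2·1 = -2  (check: 340·1 + 132·(-2) = 76)
  q = 1: r = 56, s = 0 − 1·1 = -1, t = 1 − 1·(-2) = 3  (check: 340·(-1) + 132·3 = 56)
  q = 1: r = 20, s = 1 − 1·(-1) = 2, t = -2 − 1·3 = -5  (check: 340·2 + 132·(-5) = 20)
  q = 2: r = 16, s = -1 − 2·2 = -5, t = 3 − 2·(-5) = 13  (check: 340·(-5) + 132·13 = 16)
  q = 1: r = 4, s = 2 − 1·(-5) = 7, t = -5 − 1·13 = -18  (check: 340·7 + 132·(-18) = 4)
The row with r = 4 (the gcd) gives the Bezout coefficients s = 7, t = -18.
Result: 340 · (7) + 132 · (-18) = 4.

gcd(340, 132) = 4; s = 7, t = -18 (check: 340·7 + 132·(-18) = 4).


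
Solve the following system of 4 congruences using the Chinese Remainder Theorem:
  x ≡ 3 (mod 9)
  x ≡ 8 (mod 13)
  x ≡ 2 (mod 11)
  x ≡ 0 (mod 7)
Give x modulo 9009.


Product of moduli M = 9 · 13 · 11 · 7 = 9009.
Merge one congruence at a time:
  Start: x ≡ 3 (mod 9).
  Combine with x ≡ 8 (mod 13); new modulus lcm = 117.
    Write x = 3 + 9·t and substitute into x ≡ 8 (mod 13): 9·t ≡ 8 − 3 = 5 (mod 13).
    The inverse of 9 mod 13 is 3 (since 9·3 = 27 = 2·13 + 1), so t ≡ 3·5 = 15 ≡ 2 (mod 13).
    Then x = 3 + 9·2 = 21, valid modulo lcm(9, 13) = 117: x ≡ 21 (mod 117).
  Combine with x ≡ 2 (mod 11); new modulus lcm = 1287.
    Write x = 21 + 117·t and substitute into x ≡ 2 (mod 11): 117·t ≡ 2 − 21 = -19 (mod 11).
    Reduce coefficients mod 11: 7·t ≡ 3 (mod 11).
    The inverse of 7 mod 11 is 8 (since 7·8 = 56 = 5·11 + 1), so t ≡ 8·3 = 24 ≡ 2 (mod 11).
    Then x = 21 + 117·2 = 255, valid modulo lcm(117, 11) = 1287: x ≡ 255 (mod 1287).
  Combine with x ≡ 0 (mod 7); new modulus lcm = 9009.
    Write x = 255 + 1287·t and substitute into x ≡ 0 (mod 7): 1287·t ≡ 0 − 255 = -255 (mod 7).
    Reduce coefficients mod 7: 6·t ≡ 4 (mod 7).
    The inverse of 6 mod 7 is 6 (since 6·6 = 36 = 5·7 + 1), so t ≡ 6·4 = 24 ≡ 3 (mod 7).
    Then x = 255 + 1287·3 = 4116, valid modulo lcm(1287, 7) = 9009: x ≡ 4116 (mod 9009).
Verify against each original: 4116 mod 9 = 3, 4116 mod 13 = 8, 4116 mod 11 = 2, 4116 mod 7 = 0.

x ≡ 4116 (mod 9009).


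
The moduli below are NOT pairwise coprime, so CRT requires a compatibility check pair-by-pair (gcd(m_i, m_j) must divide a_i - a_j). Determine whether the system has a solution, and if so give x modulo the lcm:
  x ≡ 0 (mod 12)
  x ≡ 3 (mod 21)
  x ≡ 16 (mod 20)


Moduli 12, 21, 20 are not pairwise coprime, so CRT works modulo lcm(m_i) when all pairwise compatibility conditions hold.
Pairwise compatibility: gcd(m_i, m_j) must divide a_i - a_j for every pair.
Merge one congruence at a time:
  Start: x ≡ 0 (mod 12).
  Combine with x ≡ 3 (mod 21): gcd(12, 21) = 3; 3 - 0 = 3, which IS divisible by 3, so compatible.
    Write x = 0 + 12·t and substitute into x ≡ 3 (mod 21): 12·t ≡ 3 − 0 = 3 (mod 21).
    Divide the congruence (and modulus) by g = 3: 4·t ≡ 1 (mod 7).
    The inverse of 4 mod 7 is 2 (since 4·2 = 8 = 1·7 + 1), so t ≡ 2·1 = 2 ≡ 2 (mod 7).
    Then x = 0 + 12·2 = 24, valid modulo lcm(12, 21) = 84: x ≡ 24 (mod 84).
  Combine with x ≡ 16 (mod 20): gcd(84, 20) = 4; 16 - 24 = -8, which IS divisible by 4, so compatible.
    Write x = 24 + 84·t and substitute into x ≡ 16 (mod 20): 84·t ≡ 16 − 24 = -8 (mod 20).
    Divide the congruence (and modulus) by g = 4: 21·t ≡ -2 (mod 5).
    Reduce coefficients mod 5: 1·t ≡ 3 (mod 5).
    So t ≡ 3 (mod 5).
    Then x = 24 + 84·3 = 276, valid modulo lcm(84, 20) = 420: x ≡ 276 (mod 420).
Verify: 276 mod 12 = 0, 276 mod 21 = 3, 276 mod 20 = 16.

x ≡ 276 (mod 420).


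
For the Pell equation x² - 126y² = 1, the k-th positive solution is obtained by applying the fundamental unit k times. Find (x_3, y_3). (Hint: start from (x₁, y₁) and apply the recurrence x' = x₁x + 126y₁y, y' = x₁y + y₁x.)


Step 1: Find the fundamental solution (x₁, y₁) of x² - 126y² = 1.
  Expand √126 as a continued fraction. a₀ = ⌊√126⌋ = 11; iterate m_{k+1} = d_k·a_k − m_k, d_{k+1} = (126 − m_{k+1}²)/d_k, a_{k+1} = ⌊(a₀ + m_{k+1})/d_{k+1}⌋ (starting m₀ = 0, d₀ = 1), with convergents p_k = a_k·p_{k-1} + p_{k-2}, q_k = a_k·q_{k-1} + q_{k-2} (p₋₁ = 1, q₋₁ = 0):
  k = 0: a₀ = 11; p₀/q₀ = 11/1; p₀² − 126·q₀² = 121 − 126 = -5.
  k = 1: m = 11, d = 5, a = ⌊(11 + 11)/5⌋ = 4; p/q = (4·11 + 1)/(4·1 + 0) = 45/4; p² − 126·q² = 2025 − 2016 = 9.
  k = 2: m = 9, d = 9, a = ⌊(11 + 9)/9⌋ = 2; p/q = (2·45 + 11)/(2·4 + 1) = 101/9; p² − 126·q² = 10201 − 10206 = -5.
  k = 3: m = 9, d = 5, a = ⌊(11 + 9)/5⌋ = 4; p/q = (4·101 + 45)/(4·9 + 4) = 449/40; p² − 126·q² = 201601 − 201600 = 1.
  The first convergent with p² − 126·q² = 1 gives the fundamental solution (x₁, y₁) = (449, 40).
Step 2: Apply the recurrence (x_{n+1}, y_{n+1}) = (x₁x_n + 126y₁y_n, x₁y_n + y₁x_n) repeatedly.
  From (x_1, y_1) = (449, 40): x_2 = 449·449 + 126·40·40 = 403201; y_2 = 449·40 + 40·449 = 35920.
  From (x_2, y_2) = (403201, 35920): x_3 = 449·403201 + 126·40·35920 = 362074049; y_3 = 449·35920 + 40·403201 = 32256120.
Step 3: Verify x_3² - 126·y_3² = 131097616959254401 - 131097616959254400 = 1 (should be 1). ✓

(x_1, y_1) = (449, 40); (x_3, y_3) = (362074049, 32256120).


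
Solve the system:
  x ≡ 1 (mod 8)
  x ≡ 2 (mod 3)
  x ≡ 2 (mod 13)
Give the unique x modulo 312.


Moduli 8, 3, 13 are pairwise coprime; by CRT there is a unique solution modulo M = 8 · 3 · 13 = 312.
Solve pairwise, accumulating the modulus:
  Start with x ≡ 1 (mod 8).
  Combine with x ≡ 2 (mod 3): since gcd(8, 3) = 1, we get a unique residue mod 24.
    Write x = 1 + 8·t and substitute into x ≡ 2 (mod 3): 8·t ≡ 2 − 1 = 1 (mod 3).
    Reduce coefficients mod 3: 2·t ≡ 1 (mod 3).
    The inverse of 2 mod 3 is 2 (since 2·2 = 4 = 1·3 + 1), so t ≡ 2·1 = 2 ≡ 2 (mod 3).
    Then x = 1 + 8·2 = 17, valid modulo lcm(8, 3) = 24: x ≡ 17 (mod 24).
  Combine with x ≡ 2 (mod 13): since gcd(24, 13) = 1, we get a unique residue mod 312.
    Write x = 17 + 24·t and substitute into x ≡ 2 (mod 13): 24·t ≡ 2 − 17 = -15 (mod 13).
    Reduce coefficients mod 13: 11·t ≡ 11 (mod 13).
    The inverse of 11 mod 13 is 6 (since 11·6 = 66 = 5·13 + 1), so t ≡ 6·11 = 66 ≡ 1 (mod 13).
    Then x = 17 + 24·1 = 41, valid modulo lcm(24, 13) = 312: x ≡ 41 (mod 312).
Verify: 41 mod 8 = 1 ✓, 41 mod 3 = 2 ✓, 41 mod 13 = 2 ✓.

x ≡ 41 (mod 312).


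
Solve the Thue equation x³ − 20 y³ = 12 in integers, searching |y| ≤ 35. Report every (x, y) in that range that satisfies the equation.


The equation is x³ - 20y³ = 12. For fixed y, x³ = 20·y³ + 12, so a solution requires the RHS to be a perfect cube.
Strategy: iterate y from -35 to 35, compute RHS = 20·y³ + 12, and check whether it is a (positive or negative) perfect cube.
Check small values of y:
  y = 0: RHS = 12 is not a perfect cube.
  y = 1: RHS = 32 is not a perfect cube.
  y = -1: RHS = -8 = (-2)³ ⇒ x = -2 works.
  y = 2: RHS = 172 is not a perfect cube.
  y = -2: RHS = -148 is not a perfect cube.
  y = 3: RHS = 552 is not a perfect cube.
  y = -3: RHS = -528 is not a perfect cube.
Continuing the search up to |y| = 35 finds no further solutions beyond those listed.
Collected solutions: (-2, -1).

Solutions (with |y| ≤ 35): (-2, -1).


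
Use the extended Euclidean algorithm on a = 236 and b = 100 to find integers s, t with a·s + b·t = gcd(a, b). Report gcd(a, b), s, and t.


Euclidean algorithm on (236, 100) — divide until remainder is 0:
  236 = 2 · 100 + 36
  100 = 2 · 36 + 28
  36 = 1 · 28 + 8
  28 = 3 · 8 + 4
  8 = 2 · 4 + 0
gcd(236, 100) = 4.
Track Bezout coefficients alongside the remainders: start with r₀ = 236 = a·1 + b·0 (s = 1, t = 0) and r₁ = 100 = a·0 + b·1 (s = 0, t = 1); each new remainder r_{k+1} = r_{k-1} − q_k·r_k inherits s_{k+1} = s_{k-1} − q_k·s_k, t_{k+1} = t_{k-1} − q_k·t_k, so r_k = a·s_k + b·t_k at every step:
  q = 2: r = 36, s = 1 − 2·0 = 1, t = 0 − 2·1 = -2  (check: 236·1 + 100·(-2) = 36)
  q = 2: r = 28, s = 0 − 2·1 = -2, t = 1 − 2·(-2) = 5  (check: 236·(-2) + 100·5 = 28)
  q = 1: r = 8, s = 1 − 1·(-2) = 3, t = -2 − 1·5 = -7  (check: 236·3 + 100·(-7) = 8)
  q = 3: r = 4, s = -2 − 3·3 = -11, t = 5 − 3·(-7) = 26  (check: 236·(-11) + 100·26 = 4)
The row with r = 4 (the gcd) gives the Bezout coefficients s = -11, t = 26.
Result: 236 · (-11) + 100 · (26) = 4.

gcd(236, 100) = 4; s = -11, t = 26 (check: 236·(-11) + 100·26 = 4).


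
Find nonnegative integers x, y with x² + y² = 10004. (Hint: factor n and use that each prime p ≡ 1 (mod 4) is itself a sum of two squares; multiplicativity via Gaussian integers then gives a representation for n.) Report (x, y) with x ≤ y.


Step 1: Factor n = 10004 = 2^2 · 41 · 61.
Step 2: Check the mod-4 condition on each prime factor: 2 = 2 (special); 41 ≡ 1 (mod 4), exponent 1; 61 ≡ 1 (mod 4), exponent 1.
All primes ≡ 3 (mod 4) appear to even exponent (or don't appear), so by the two-squares theorem n IS expressible as a sum of two squares.
Step 3: Build a representation. Group n = k² · m with k = 2 and m = 41 · 61 = 2501 (a product of primes ≡ 1 (mod 4)); a representation of m scales to one of n via (k·x)² + (k·y)² = k²(x² + y²). Each prime p ≡ 1 (mod 4) is itself a sum of two squares; find a² by testing p − a² for a perfect square:
  41: 41 − 1² = 40, 41 − 2² = 37, 41 − 3² = 32, 41 − 4² = 25 = 5² ⇒ 41 = 4² + 5².
  61: 61 − 1² = 60, 61 − 2² = 57, 61 − 3² = 52, 61 − 4² = 45, 61 − 5² = 36 = 6² ⇒ 61 = 5² + 6².
  Combine using the Brahmagupta–Fibonacci identity (a² + b²)(c² + d²) = (ac − bd)² + (ad + bc)² = (ac + bd)² + (ad − bc)²:
  41 · 61 = 2501: from (4² + 5²)(5² + 6²), take (4·5 − 5·6, 4·6 + 5·5) = (20 − 30, 24 + 25) = (-10, 49); dropping signs (only squares matter) gives (10, 49); check 10² + 49² = 100 + 2401 = 2501 ✓.
  Scale by k = 2: (2·10, 2·49) = (20, 98).
Step 4: Order so x ≤ y and verify: 20² + 98² = 400 + 9604 = 10004 = n. ✓

n = 10004 = 20² + 98² (one valid representation with x ≤ y).


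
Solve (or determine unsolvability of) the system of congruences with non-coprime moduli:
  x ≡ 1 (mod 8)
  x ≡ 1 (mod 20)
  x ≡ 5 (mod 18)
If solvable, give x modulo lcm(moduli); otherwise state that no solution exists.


Moduli 8, 20, 18 are not pairwise coprime, so CRT works modulo lcm(m_i) when all pairwise compatibility conditions hold.
Pairwise compatibility: gcd(m_i, m_j) must divide a_i - a_j for every pair.
Merge one congruence at a time:
  Start: x ≡ 1 (mod 8).
  Combine with x ≡ 1 (mod 20): gcd(8, 20) = 4; 1 - 1 = 0, which IS divisible by 4, so compatible.
    Write x = 1 + 8·t and substitute into x ≡ 1 (mod 20): 8·t ≡ 1 − 1 = 0 (mod 20).
    Divide the congruence (and modulus) by g = 4: 2·t ≡ 0 (mod 5).
    The inverse of 2 mod 5 is 3 (since 2·3 = 6 = 1·5 + 1), so t ≡ 3·0 = 0 ≡ 0 (mod 5).
    Then x = 1 + 8·0 = 1, valid modulo lcm(8, 20) = 40: x ≡ 1 (mod 40).
  Combine with x ≡ 5 (mod 18): gcd(40, 18) = 2; 5 - 1 = 4, which IS divisible by 2, so compatible.
    Write x = 1 + 40·t and substitute into x ≡ 5 (mod 18): 40·t ≡ 5 − 1 = 4 (mod 18).
    Divide the congruence (and modulus) by g = 2: 20·t ≡ 2 (mod 9).
    Reduce coefficients mod 9: 2·t ≡ 2 (mod 9).
    The inverse of 2 mod 9 is 5 (since 2·5 = 10 = 1·9 + 1), so t ≡ 5·2 = 10 ≡ 1 (mod 9).
    Then x = 1 + 40·1 = 41, valid modulo lcm(40, 18) = 360: x ≡ 41 (mod 360).
Verify: 41 mod 8 = 1, 41 mod 20 = 1, 41 mod 18 = 5.

x ≡ 41 (mod 360).


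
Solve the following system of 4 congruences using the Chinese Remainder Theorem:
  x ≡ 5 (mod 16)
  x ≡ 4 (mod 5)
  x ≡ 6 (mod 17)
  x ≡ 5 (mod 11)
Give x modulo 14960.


Product of moduli M = 16 · 5 · 17 · 11 = 14960.
Merge one congruence at a time:
  Start: x ≡ 5 (mod 16).
  Combine with x ≡ 4 (mod 5); new modulus lcm = 80.
    Write x = 5 + 16·t and substitute into x ≡ 4 (mod 5): 16·t ≡ 4 − 5 = -1 (mod 5).
    Reduce coefficients mod 5: 1·t ≡ 4 (mod 5).
    So t ≡ 4 (mod 5).
    Then x = 5 + 16·4 = 69, valid modulo lcm(16, 5) = 80: x ≡ 69 (mod 80).
  Combine with x ≡ 6 (mod 17); new modulus lcm = 1360.
    Write x = 69 + 80·t and substitute into x ≡ 6 (mod 17): 80·t ≡ 6 − 69 = -63 (mod 17).
    Reduce coefficients mod 17: 12·t ≡ 5 (mod 17).
    The inverse of 12 mod 17 is 10 (since 12·10 = 120 = 7·17 + 1), so t ≡ 10·5 = 50 ≡ 16 (mod 17).
    Then x = 69 + 80·16 = 1349, valid modulo lcm(80, 17) = 1360: x ≡ 1349 (mod 1360).
  Combine with x ≡ 5 (mod 11); new modulus lcm = 14960.
    Write x = 1349 + 1360·t and substitute into x ≡ 5 (mod 11): 1360·t ≡ 5 − 1349 = -1344 (mod 11).
    Reduce coefficients mod 11: 7·t ≡ 9 (mod 11).
    The inverse of 7 mod 11 is 8 (since 7·8 = 56 = 5·11 + 1), so t ≡ 8·9 = 72 ≡ 6 (mod 11).
    Then x = 1349 + 1360·6 = 9509, valid modulo lcm(1360, 11) = 14960: x ≡ 9509 (mod 14960).
Verify against each original: 9509 mod 16 = 5, 9509 mod 5 = 4, 9509 mod 17 = 6, 9509 mod 11 = 5.

x ≡ 9509 (mod 14960).


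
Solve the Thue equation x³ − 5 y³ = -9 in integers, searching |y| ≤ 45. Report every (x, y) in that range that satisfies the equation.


The equation is x³ - 5y³ = -9. For fixed y, x³ = 5·y³ − 9, so a solution requires the RHS to be a perfect cube.
Strategy: iterate y from -45 to 45, compute RHS = 5·y³ − 9, and check whether it is a (positive or negative) perfect cube.
Check small values of y:
  y = 0: RHS = -9 is not a perfect cube.
  y = 1: RHS = -4 is not a perfect cube.
  y = -1: RHS = -14 is not a perfect cube.
  y = 2: RHS = 31 is not a perfect cube.
  y = -2: RHS = -49 is not a perfect cube.
  y = 3: RHS = 126 is not a perfect cube.
  y = -3: RHS = -144 is not a perfect cube.
Continuing the search up to |y| = 45 finds no solutions either.
No (x, y) in the scanned range satisfies the equation.

No integer solutions with |y| ≤ 45.


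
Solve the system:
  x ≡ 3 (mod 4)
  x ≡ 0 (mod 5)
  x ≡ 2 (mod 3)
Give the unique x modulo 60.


Moduli 4, 5, 3 are pairwise coprime; by CRT there is a unique solution modulo M = 4 · 5 · 3 = 60.
Solve pairwise, accumulating the modulus:
  Start with x ≡ 3 (mod 4).
  Combine with x ≡ 0 (mod 5): since gcd(4, 5) = 1, we get a unique residue mod 20.
    Write x = 3 + 4·t and substitute into x ≡ 0 (mod 5): 4·t ≡ 0 − 3 = -3 (mod 5).
    Reduce coefficients mod 5: 4·t ≡ 2 (mod 5).
    The inverse of 4 mod 5 is 4 (since 4·4 = 16 = 3·5 + 1), so t ≡ 4·2 = 8 ≡ 3 (mod 5).
    Then x = 3 + 4·3 = 15, valid modulo lcm(4, 5) = 20: x ≡ 15 (mod 20).
  Combine with x ≡ 2 (mod 3): since gcd(20, 3) = 1, we get a unique residue mod 60.
    Write x = 15 + 20·t and substitute into x ≡ 2 (mod 3): 20·t ≡ 2 − 15 = -13 (mod 3).
    Reduce coefficients mod 3: 2·t ≡ 2 (mod 3).
    The inverse of 2 mod 3 is 2 (since 2·2 = 4 = 1·3 + 1), so t ≡ 2·2 = 4 ≡ 1 (mod 3).
    Then x = 15 + 20·1 = 35, valid modulo lcm(20, 3) = 60: x ≡ 35 (mod 60).
Verify: 35 mod 4 = 3 ✓, 35 mod 5 = 0 ✓, 35 mod 3 = 2 ✓.

x ≡ 35 (mod 60).


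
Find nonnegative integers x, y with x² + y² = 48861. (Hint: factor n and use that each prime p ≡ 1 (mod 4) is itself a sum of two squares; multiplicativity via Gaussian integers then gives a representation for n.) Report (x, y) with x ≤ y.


Step 1: Factor n = 48861 = 3^2 · 61 · 89.
Step 2: Check the mod-4 condition on each prime factor: 3 ≡ 3 (mod 4), exponent 2 (must be even); 61 ≡ 1 (mod 4), exponent 1; 89 ≡ 1 (mod 4), exponent 1.
All primes ≡ 3 (mod 4) appear to even exponent (or don't appear), so by the two-squares theorem n IS expressible as a sum of two squares.
Step 3: Build a representation. Group n = k² · m with k = 3 and m = 61 · 89 = 5429 (a product of primes ≡ 1 (mod 4)); a representation of m scales to one of n via (k·x)² + (k·y)² = k²(x² + y²). Each prime p ≡ 1 (mod 4) is itself a sum of two squares; find a² by testing p − a² for a perfect square:
  61: 61 − 1² = 60, 61 − 2² = 57, 61 − 3² = 52, 61 − 4² = 45, 61 − 5² = 36 = 6² ⇒ 61 = 5² + 6².
  89: 89 − 1² = 88, 89 − 2² = 85, 89 − 3² = 80, 89 − 4² = 73, 89 − 5² = 64 = 8² ⇒ 89 = 5² + 8².
  Combine using the Brahmagupta–Fibonacci identity (a² + b²)(c² + d²) = (ac − bd)² + (ad + bc)² = (ac + bd)² + (ad − bc)²:
  61 · 89 = 5429: from (5² + 6²)(5² + 8²), take (5·5 − 6·8, 5·8 + 6·5) = (25 − 48, 40 + 30) = (-23, 70); dropping signs (only squares matter) gives (23, 70); check 23² + 70² = 529 + 4900 = 5429 ✓.
  Scale by k = 3: (3·23, 3·70) = (69, 210).
Step 4: Order so x ≤ y and verify: 69² + 210² = 4761 + 44100 = 48861 = n. ✓

n = 48861 = 69² + 210² (one valid representation with x ≤ y).


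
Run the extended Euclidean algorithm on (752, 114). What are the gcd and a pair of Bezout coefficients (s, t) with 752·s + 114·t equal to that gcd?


Euclidean algorithm on (752, 114) — divide until remainder is 0:
  752 = 6 · 114 + 68
  114 = 1 · 68 + 46
  68 = 1 · 46 + 22
  46 = 2 · 22 + 2
  22 = 11 · 2 + 0
gcd(752, 114) = 2.
Track Bezout coefficients alongside the remainders: start with r₀ = 752 = a·1 + b·0 (s = 1, t = 0) and r₁ = 114 = a·0 + b·1 (s = 0, t = 1); each new remainder r_{k+1} = r_{k-1} − q_k·r_k inherits s_{k+1} = s_{k-1} − q_k·s_k, t_{k+1} = t_{k-1} − q_k·t_k, so r_k = a·s_k + b·t_k at every step:
  q = 6: r = 68, s = 1 − 6·0 = 1, t = 0 − 6·1 = -6  (check: 752·1 + 114·(-6) = 68)
  q = 1: r = 46, s = 0 − 1·1 = -1, t = 1 − 1·(-6) = 7  (check: 752·(-1) + 114·7 = 46)
  q = 1: r = 22, s = 1 − 1·(-1) = 2, t = -6 − 1·7 = -13  (check: 752·2 + 114·(-13) = 22)
  q = 2: r = 2, s = -1 − 2·2 = -5, t = 7 − 2·(-13) = 33  (check: 752·(-5) + 114·33 = 2)
The row with r = 2 (the gcd) gives the Bezout coefficients s = -5, t = 33.
Result: 752 · (-5) + 114 · (33) = 2.

gcd(752, 114) = 2; s = -5, t = 33 (check: 752·(-5) + 114·33 = 2).


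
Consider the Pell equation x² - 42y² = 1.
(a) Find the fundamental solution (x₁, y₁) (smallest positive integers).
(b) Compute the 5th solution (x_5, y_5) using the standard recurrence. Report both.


Step 1: Find the fundamental solution (x₁, y₁) of x² - 42y² = 1.
  Expand √42 as a continued fraction. a₀ = ⌊√42⌋ = 6; iterate m_{k+1} = d_k·a_k − m_k, d_{k+1} = (42 − m_{k+1}²)/d_k, a_{k+1} = ⌊(a₀ + m_{k+1})/d_{k+1}⌋ (starting m₀ = 0, d₀ = 1), with convergents p_k = a_k·p_{k-1} + p_{k-2}, q_k = a_k·q_{k-1} + q_{k-2} (p₋₁ = 1, q₋₁ = 0):
  k = 0: a₀ = 6; p₀/q₀ = 6/1; p₀² − 42·q₀² = 36 − 42 = -6.
  k = 1: m = 6, d = 6, a = ⌊(6 + 6)/6⌋ = 2; p/q = (2·6 + 1)/(2·1 + 0) = 13/2; p² − 42·q² = 169 − 168 = 1.
  The first convergent with p² − 42·q² = 1 gives the fundamental solution (x₁, y₁) = (13, 2).
Step 2: Apply the recurrence (x_{n+1}, y_{n+1}) = (x₁x_n + 42y₁y_n, x₁y_n + y₁x_n) repeatedly.
  From (x_1, y_1) = (13, 2): x_2 = 13·13 + 42·2·2 = 337; y_2 = 13·2 + 2·13 = 52.
  From (x_2, y_2) = (337, 52): x_3 = 13·337 + 42·2·52 = 8749; y_3 = 13·52 + 2·337 = 1350.
  From (x_3, y_3) = (8749, 1350): x_4 = 13·8749 + 42·2·1350 = 227137; y_4 = 13·1350 + 2·8749 = 35048.
  From (x_4, y_4) = (227137, 35048): x_5 = 13·227137 + 42·2·35048 = 5896813; y_5 = 13·35048 + 2·227137 = 909898.
Step 3: Verify x_5² - 42·y_5² = 34772403556969 - 34772403556968 = 1 (should be 1). ✓

(x_1, y_1) = (13, 2); (x_5, y_5) = (5896813, 909898).


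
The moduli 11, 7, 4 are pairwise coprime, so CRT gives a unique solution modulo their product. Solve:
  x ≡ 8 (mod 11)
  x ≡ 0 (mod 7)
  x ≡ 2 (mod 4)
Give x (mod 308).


Moduli 11, 7, 4 are pairwise coprime; by CRT there is a unique solution modulo M = 11 · 7 · 4 = 308.
Solve pairwise, accumulating the modulus:
  Start with x ≡ 8 (mod 11).
  Combine with x ≡ 0 (mod 7): since gcd(11, 7) = 1, we get a unique residue mod 77.
    Write x = 8 + 11·t and substitute into x ≡ 0 (mod 7): 11·t ≡ 0 − 8 = -8 (mod 7).
    Reduce coefficients mod 7: 4·t ≡ 6 (mod 7).
    The inverse of 4 mod 7 is 2 (since 4·2 = 8 = 1·7 + 1), so t ≡ 2·6 = 12 ≡ 5 (mod 7).
    Then x = 8 + 11·5 = 63, valid modulo lcm(11, 7) = 77: x ≡ 63 (mod 77).
  Combine with x ≡ 2 (mod 4): since gcd(77, 4) = 1, we get a unique residue mod 308.
    Write x = 63 + 77·t and substitute into x ≡ 2 (mod 4): 77·t ≡ 2 − 63 = -61 (mod 4).
    Reduce coefficients mod 4: 1·t ≡ 3 (mod 4).
    So t ≡ 3 (mod 4).
    Then x = 63 + 77·3 = 294, valid modulo lcm(77, 4) = 308: x ≡ 294 (mod 308).
Verify: 294 mod 11 = 8 ✓, 294 mod 7 = 0 ✓, 294 mod 4 = 2 ✓.

x ≡ 294 (mod 308).


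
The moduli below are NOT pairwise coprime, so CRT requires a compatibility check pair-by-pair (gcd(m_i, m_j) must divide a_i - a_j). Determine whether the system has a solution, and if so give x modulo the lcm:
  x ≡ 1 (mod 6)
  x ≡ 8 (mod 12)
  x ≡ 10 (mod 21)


Moduli 6, 12, 21 are not pairwise coprime, so CRT works modulo lcm(m_i) when all pairwise compatibility conditions hold.
Pairwise compatibility: gcd(m_i, m_j) must divide a_i - a_j for every pair.
Merge one congruence at a time:
  Start: x ≡ 1 (mod 6).
  Combine with x ≡ 8 (mod 12): gcd(6, 12) = 6, and 8 - 1 = 7 is NOT divisible by 6.
    ⇒ system is inconsistent (no integer solution).

No solution (the system is inconsistent).


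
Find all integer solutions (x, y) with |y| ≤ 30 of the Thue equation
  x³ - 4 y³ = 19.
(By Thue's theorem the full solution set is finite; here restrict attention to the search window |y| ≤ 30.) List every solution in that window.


The equation is x³ - 4y³ = 19. For fixed y, x³ = 4·y³ + 19, so a solution requires the RHS to be a perfect cube.
Strategy: iterate y from -30 to 30, compute RHS = 4·y³ + 19, and check whether it is a (positive or negative) perfect cube.
Check small values of y:
  y = 0: RHS = 19 is not a perfect cube.
  y = 1: RHS = 23 is not a perfect cube.
  y = -1: RHS = 15 is not a perfect cube.
  y = 2: RHS = 51 is not a perfect cube.
  y = -2: RHS = -13 is not a perfect cube.
  y = 3: RHS = 127 is not a perfect cube.
  y = -3: RHS = -89 is not a perfect cube.
Continuing the search up to |y| = 30 finds no solutions either.
No (x, y) in the scanned range satisfies the equation.

No integer solutions with |y| ≤ 30.


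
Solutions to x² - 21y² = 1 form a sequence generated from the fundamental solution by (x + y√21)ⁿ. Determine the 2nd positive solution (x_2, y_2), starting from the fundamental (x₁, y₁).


Step 1: Find the fundamental solution (x₁, y₁) of x² - 21y² = 1.
  Expand √21 as a continued fraction. a₀ = ⌊√21⌋ = 4; iterate m_{k+1} = d_k·a_k − m_k, d_{k+1} = (21 − m_{k+1}²)/d_k, a_{k+1} = ⌊(a₀ + m_{k+1})/d_{k+1}⌋ (starting m₀ = 0, d₀ = 1), with convergents p_k = a_k·p_{k-1} + p_{k-2}, q_k = a_k·q_{k-1} + q_{k-2} (p₋₁ = 1, q₋₁ = 0):
  k = 0: a₀ = 4; p₀/q₀ = 4/1; p₀² − 21·q₀² = 16 − 21 = -5.
  k = 1: m = 4, d = 5, a = ⌊(4 + 4)/5⌋ = 1; p/q = (1·4 + 1)/(1·1 + 0) = 5/1; p² − 21·q² = 25 − 21 = 4.
  k = 2: m = 1, d = 4, a = ⌊(4 + 1)/4⌋ = 1; p/q = (1·5 + 4)/(1·1 + 1) = 9/2; p² − 21·q² = 81 − 84 = -3.
  k = 3: m = 3, d = 3, a = ⌊(4 + 3)/3⌋ = 2; p/q = (2·9 + 5)/(2·2 + 1) = 23/5; p² − 21·q² = 529 − 525 = 4.
  k = 4: m = 3, d = 4, a = ⌊(4 + 3)/4⌋ = 1; p/q = (1·23 + 9)/(1·5 + 2) = 32/7; p² − 21·q² = 1024 − 1029 = -5.
  k = 5: m = 1, d = 5, a = ⌊(4 + 1)/5⌋ = 1; p/q = (1·32 + 23)/(1·7 + 5) = 55/12; p² − 21·q² = 3025 − 3024 = 1.
  The first convergent with p² − 21·q² = 1 gives the fundamental solution (x₁, y₁) = (55, 12).
Step 2: Apply the recurrence (x_{n+1}, y_{n+1}) = (x₁x_n + 21y₁y_n, x₁y_n + y₁x_n) repeatedly.
  From (x_1, y_1) = (55, 12): x_2 = 55·55 + 21·12·12 = 6049; y_2 = 55·12 + 12·55 = 1320.
Step 3: Verify x_2² - 21·y_2² = 36590401 - 36590400 = 1 (should be 1). ✓

(x_1, y_1) = (55, 12); (x_2, y_2) = (6049, 1320).


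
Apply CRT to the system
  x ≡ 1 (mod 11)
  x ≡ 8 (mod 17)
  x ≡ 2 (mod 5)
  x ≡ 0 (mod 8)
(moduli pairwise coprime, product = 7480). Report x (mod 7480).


Product of moduli M = 11 · 17 · 5 · 8 = 7480.
Merge one congruence at a time:
  Start: x ≡ 1 (mod 11).
  Combine with x ≡ 8 (mod 17); new modulus lcm = 187.
    Write x = 1 + 11·t and substitute into x ≡ 8 (mod 17): 11·t ≡ 8 − 1 = 7 (mod 17).
    The inverse of 11 mod 17 is 14 (since 11·14 = 154 = 9·17 + 1), so t ≡ 14·7 = 98 ≡ 13 (mod 17).
    Then x = 1 + 11·13 = 144, valid modulo lcm(11, 17) = 187: x ≡ 144 (mod 187).
  Combine with x ≡ 2 (mod 5); new modulus lcm = 935.
    Write x = 144 + 187·t and substitute into x ≡ 2 (mod 5): 187·t ≡ 2 − 144 = -142 (mod 5).
    Reduce coefficients mod 5: 2·t ≡ 3 (mod 5).
    The inverse of 2 mod 5 is 3 (since 2·3 = 6 = 1·5 + 1), so t ≡ 3·3 = 9 ≡ 4 (mod 5).
    Then x = 144 + 187·4 = 892, valid modulo lcm(187, 5) = 935: x ≡ 892 (mod 935).
  Combine with x ≡ 0 (mod 8); new modulus lcm = 7480.
    Write x = 892 + 935·t and substitute into x ≡ 0 (mod 8): 935·t ≡ 0 − 892 = -892 (mod 8).
    Reduce coefficients mod 8: 7·t ≡ 4 (mod 8).
    The inverse of 7 mod 8 is 7 (since 7·7 = 49 = 6·8 + 1), so t ≡ 7·4 = 28 ≡ 4 (mod 8).
    Then x = 892 + 935·4 = 4632, valid modulo lcm(935, 8) = 7480: x ≡ 4632 (mod 7480).
Verify against each original: 4632 mod 11 = 1, 4632 mod 17 = 8, 4632 mod 5 = 2, 4632 mod 8 = 0.

x ≡ 4632 (mod 7480).


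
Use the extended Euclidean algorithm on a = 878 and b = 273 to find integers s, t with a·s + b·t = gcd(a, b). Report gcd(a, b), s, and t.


Euclidean algorithm on (878, 273) — divide until remainder is 0:
  878 = 3 · 273 + 59
  273 = 4 · 59 + 37
  59 = 1 · 37 + 22
  37 = 1 · 22 + 15
  22 = 1 · 15 + 7
  15 = 2 · 7 + 1
  7 = 7 · 1 + 0
gcd(878, 273) = 1.
Track Bezout coefficients alongside the remainders: start with r₀ = 878 = a·1 + b·0 (s = 1, t = 0) and r₁ = 273 = a·0 + b·1 (s = 0, t = 1); each new remainder r_{k+1} = r_{k-1} − q_k·r_k inherits s_{k+1} = s_{k-1} − q_k·s_k, t_{k+1} = t_{k-1} − q_k·t_k, so r_k = a·s_k + b·t_k at every step:
  q = 3: r = 59, s = 1 − 3·0 = 1, t = 0 − 3·1 = -3  (check: 878·1 + 273·(-3) = 59)
  q = 4: r = 37, s = 0 − 4·1 = -4, t = 1 − 4·(-3) = 13  (check: 878·(-4) + 273·13 = 37)
  q = 1: r = 22, s = 1 − 1·(-4) = 5, t = -3 − 1·13 = -16  (check: 878·5 + 273·(-16) = 22)
  q = 1: r = 15, s = -4 − 1·5 = -9, t = 13 − 1·(-16) = 29  (check: 878·(-9) + 273·29 = 15)
  q = 1: r = 7, s = 5 − 1·(-9) = 14, t = -16 − 1·29 = -45  (check: 878·14 + 273·(-45) = 7)
  q = 2: r = 1, s = -9 − 2·14 = -37, t = 29 − 2·(-45) = 119  (check: 878·(-37) + 273·119 = 1)
The row with r = 1 (the gcd) gives the Bezout coefficients s = -37, t = 119.
Result: 878 · (-37) + 273 · (119) = 1.

gcd(878, 273) = 1; s = -37, t = 119 (check: 878·(-37) + 273·119 = 1).


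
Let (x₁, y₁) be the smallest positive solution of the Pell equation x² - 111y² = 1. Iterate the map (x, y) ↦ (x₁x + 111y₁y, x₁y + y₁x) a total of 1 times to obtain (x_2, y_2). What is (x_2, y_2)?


Step 1: Find the fundamental solution (x₁, y₁) of x² - 111y² = 1.
  Expand √111 as a continued fraction. a₀ = ⌊√111⌋ = 10; iterate m_{k+1} = d_k·a_k − m_k, d_{k+1} = (111 − m_{k+1}²)/d_k, a_{k+1} = ⌊(a₀ + m_{k+1})/d_{k+1}⌋ (starting m₀ = 0, d₀ = 1), with convergents p_k = a_k·p_{k-1} + p_{k-2}, q_k = a_k·q_{k-1} + q_{k-2} (p₋₁ = 1, q₋₁ = 0):
  k = 0: a₀ = 10; p₀/q₀ = 10/1; p₀² − 111·q₀² = 100 − 111 = -11.
  k = 1: m = 10, d = 11, a = ⌊(10 + 10)/11⌋ = 1; p/q = (1·10 + 1)/(1·1 + 0) = 11/1; p² − 111·q² = 121 − 111 = 10.
  k = 2: m = 1, d = 10, a = ⌊(10 + 1)/10⌋ = 1; p/q = (1·11 + 10)/(1·1 + 1) = 21/2; p² − 111·q² = 441 − 444 = -3.
  k = 3: m = 9, d = 3, a = ⌊(10 + 9)/3⌋ = 6; p/q = (6·21 + 11)/(6·2 + 1) = 137/13; p² − 111·q² = 18769 − 18759 = 10.
  k = 4: m = 9, d = 10, a = ⌊(10 + 9)/10⌋ = 1; p/q = (1·137 + 21)/(1·13 + 2) = 158/15; p² − 111·q² = 24964 − 24975 = -11.
  k = 5: m = 1, d = 11, a = ⌊(10 + 1)/11⌋ = 1; p/q = (1·158 + 137)/(1·15 + 13) = 295/28; p² − 111·q² = 87025 − 87024 = 1.
  The first convergent with p² − 111·q² = 1 gives the fundamental solution (x₁, y₁) = (295, 28).
Step 2: Apply the recurrence (x_{n+1}, y_{n+1}) = (x₁x_n + 111y₁y_n, x₁y_n + y₁x_n) repeatedly.
  From (x_1, y_1) = (295, 28): x_2 = 295·295 + 111·28·28 = 174049; y_2 = 295·28 + 28·295 = 16520.
Step 3: Verify x_2² - 111·y_2² = 30293054401 - 30293054400 = 1 (should be 1). ✓

(x_1, y_1) = (295, 28); (x_2, y_2) = (174049, 16520).


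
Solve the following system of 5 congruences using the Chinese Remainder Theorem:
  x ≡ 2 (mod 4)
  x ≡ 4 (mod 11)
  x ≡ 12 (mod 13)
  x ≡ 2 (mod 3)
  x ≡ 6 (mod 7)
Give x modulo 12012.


Product of moduli M = 4 · 11 · 13 · 3 · 7 = 12012.
Merge one congruence at a time:
  Start: x ≡ 2 (mod 4).
  Combine with x ≡ 4 (mod 11); new modulus lcm = 44.
    Write x = 2 + 4·t and substitute into x ≡ 4 (mod 11): 4·t ≡ 4 − 2 = 2 (mod 11).
    The inverse of 4 mod 11 is 3 (since 4·3 = 12 = 1·11 + 1), so t ≡ 3·2 = 6 ≡ 6 (mod 11).
    Then x = 2 + 4·6 = 26, valid modulo lcm(4, 11) = 44: x ≡ 26 (mod 44).
  Combine with x ≡ 12 (mod 13); new modulus lcm = 572.
    Write x = 26 + 44·t and substitute into x ≡ 12 (mod 13): 44·t ≡ 12 − 26 = -14 (mod 13).
    Reduce coefficients mod 13: 5·t ≡ 12 (mod 13).
    The inverse of 5 mod 13 is 8 (since 5·8 = 40 = 3·13 + 1), so t ≡ 8·12 = 96 ≡ 5 (mod 13).
    Then x = 26 + 44·5 = 246, valid modulo lcm(44, 13) = 572: x ≡ 246 (mod 572).
  Combine with x ≡ 2 (mod 3); new modulus lcm = 1716.
    Write x = 246 + 572·t and substitute into x ≡ 2 (mod 3): 572·t ≡ 2 − 246 = -244 (mod 3).
    Reduce coefficients mod 3: 2·t ≡ 2 (mod 3).
    The inverse of 2 mod 3 is 2 (since 2·2 = 4 = 1·3 + 1), so t ≡ 2·2 = 4 ≡ 1 (mod 3).
    Then x = 246 + 572·1 = 818, valid modulo lcm(572, 3) = 1716: x ≡ 818 (mod 1716).
  Combine with x ≡ 6 (mod 7); new modulus lcm = 12012.
    Write x = 818 + 1716·t and substitute into x ≡ 6 (mod 7): 1716·t ≡ 6 − 818 = -812 (mod 7).
    Reduce coefficients mod 7: 1·t ≡ 0 (mod 7).
    So t ≡ 0 (mod 7).
    Then x = 818 + 1716·0 = 818, valid modulo lcm(1716, 7) = 12012: x ≡ 818 (mod 12012).
Verify against each original: 818 mod 4 = 2, 818 mod 11 = 4, 818 mod 13 = 12, 818 mod 3 = 2, 818 mod 7 = 6.

x ≡ 818 (mod 12012).


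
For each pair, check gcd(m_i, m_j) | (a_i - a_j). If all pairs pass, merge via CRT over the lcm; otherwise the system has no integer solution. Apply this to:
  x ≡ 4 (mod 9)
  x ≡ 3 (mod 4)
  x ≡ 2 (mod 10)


Moduli 9, 4, 10 are not pairwise coprime, so CRT works modulo lcm(m_i) when all pairwise compatibility conditions hold.
Pairwise compatibility: gcd(m_i, m_j) must divide a_i - a_j for every pair.
Merge one congruence at a time:
  Start: x ≡ 4 (mod 9).
  Combine with x ≡ 3 (mod 4): gcd(9, 4) = 1; 3 - 4 = -1, which IS divisible by 1, so compatible.
    Write x = 4 + 9·t and substitute into x ≡ 3 (mod 4): 9·t ≡ 3 − 4 = -1 (mod 4).
    Reduce coefficients mod 4: 1·t ≡ 3 (mod 4).
    So t ≡ 3 (mod 4).
    Then x = 4 + 9·3 = 31, valid modulo lcm(9, 4) = 36: x ≡ 31 (mod 36).
  Combine with x ≡ 2 (mod 10): gcd(36, 10) = 2, and 2 - 31 = -29 is NOT divisible by 2.
    ⇒ system is inconsistent (no integer solution).

No solution (the system is inconsistent).


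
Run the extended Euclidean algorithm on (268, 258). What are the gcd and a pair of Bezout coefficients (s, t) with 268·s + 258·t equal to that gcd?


Euclidean algorithm on (268, 258) — divide until remainder is 0:
  268 = 1 · 258 + 10
  258 = 25 · 10 + 8
  10 = 1 · 8 + 2
  8 = 4 · 2 + 0
gcd(268, 258) = 2.
Track Bezout coefficients alongside the remainders: start with r₀ = 268 = a·1 + b·0 (s = 1, t = 0) and r₁ = 258 = a·0 + b·1 (s = 0, t = 1); each new remainder r_{k+1} = r_{k-1} − q_k·r_k inherits s_{k+1} = s_{k-1} − q_k·s_k, t_{k+1} = t_{k-1} − q_k·t_k, so r_k = a·s_k + b·t_k at every step:
  q = 1: r = 10, s = 1 − 1·0 = 1, t = 0 − 1·1 = -1  (check: 268·1 + 258·(-1) = 10)
  q = 25: r = 8, s = 0 − 25·1 = -25, t = 1 − 25·(-1) = 26  (check: 268·(-25) + 258·26 = 8)
  q = 1: r = 2, s = 1 − 1·(-25) = 26, t = -1 − 1·26 = -27  (check: 268·26 + 258·(-27) = 2)
The row with r = 2 (the gcd) gives the Bezout coefficients s = 26, t = -27.
Result: 268 · (26) + 258 · (-27) = 2.

gcd(268, 258) = 2; s = 26, t = -27 (check: 268·26 + 258·(-27) = 2).


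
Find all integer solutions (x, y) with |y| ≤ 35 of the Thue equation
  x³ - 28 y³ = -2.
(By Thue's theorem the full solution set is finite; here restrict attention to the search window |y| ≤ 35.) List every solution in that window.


The equation is x³ - 28y³ = -2. For fixed y, x³ = 28·y³ − 2, so a solution requires the RHS to be a perfect cube.
Strategy: iterate y from -35 to 35, compute RHS = 28·y³ − 2, and check whether it is a (positive or negative) perfect cube.
Check small values of y:
  y = 0: RHS = -2 is not a perfect cube.
  y = 1: RHS = 26 is not a perfect cube.
  y = -1: RHS = -30 is not a perfect cube.
  y = 2: RHS = 222 is not a perfect cube.
  y = -2: RHS = -226 is not a perfect cube.
  y = 3: RHS = 754 is not a perfect cube.
  y = -3: RHS = -758 is not a perfect cube.
Continuing the search up to |y| = 35 finds no solutions either.
No (x, y) in the scanned range satisfies the equation.

No integer solutions with |y| ≤ 35.


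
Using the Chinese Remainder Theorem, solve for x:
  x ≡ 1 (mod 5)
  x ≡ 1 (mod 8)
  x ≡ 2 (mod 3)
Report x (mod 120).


Moduli 5, 8, 3 are pairwise coprime; by CRT there is a unique solution modulo M = 5 · 8 · 3 = 120.
Solve pairwise, accumulating the modulus:
  Start with x ≡ 1 (mod 5).
  Combine with x ≡ 1 (mod 8): since gcd(5, 8) = 1, we get a unique residue mod 40.
    Write x = 1 + 5·t and substitute into x ≡ 1 (mod 8): 5·t ≡ 1 − 1 = 0 (mod 8).
    The inverse of 5 mod 8 is 5 (since 5·5 = 25 = 3·8 + 1), so t ≡ 5·0 = 0 ≡ 0 (mod 8).
    Then x = 1 + 5·0 = 1, valid modulo lcm(5, 8) = 40: x ≡ 1 (mod 40).
  Combine with x ≡ 2 (mod 3): since gcd(40, 3) = 1, we get a unique residue mod 120.
    Write x = 1 + 40·t and substitute into x ≡ 2 (mod 3): 40·t ≡ 2 − 1 = 1 (mod 3).
    Reduce coefficients mod 3: 1·t ≡ 1 (mod 3).
    So t ≡ 1 (mod 3).
    Then x = 1 + 40·1 = 41, valid modulo lcm(40, 3) = 120: x ≡ 41 (mod 120).
Verify: 41 mod 5 = 1 ✓, 41 mod 8 = 1 ✓, 41 mod 3 = 2 ✓.

x ≡ 41 (mod 120).


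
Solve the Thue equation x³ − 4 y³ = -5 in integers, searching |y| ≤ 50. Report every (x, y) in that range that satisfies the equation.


The equation is x³ - 4y³ = -5. For fixed y, x³ = 4·y³ − 5, so a solution requires the RHS to be a perfect cube.
Strategy: iterate y from -50 to 50, compute RHS = 4·y³ − 5, and check whether it is a (positive or negative) perfect cube.
Check small values of y:
  y = 0: RHS = -5 is not a perfect cube.
  y = 1: RHS = -1 = (-1)³ ⇒ x = -1 works.
  y = -1: RHS = -9 is not a perfect cube.
  y = 2: RHS = 27 = (3)³ ⇒ x = 3 works.
  y = -2: RHS = -37 is not a perfect cube.
  y = 3: RHS = 103 is not a perfect cube.
  y = -3: RHS = -113 is not a perfect cube.
Continuing the search up to |y| = 50 finds no further solutions beyond those listed.
Collected solutions: (-1, 1), (3, 2).

Solutions (with |y| ≤ 50): (-1, 1), (3, 2).


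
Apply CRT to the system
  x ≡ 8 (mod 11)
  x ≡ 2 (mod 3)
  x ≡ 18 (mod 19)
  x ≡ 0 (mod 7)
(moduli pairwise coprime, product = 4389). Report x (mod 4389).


Product of moduli M = 11 · 3 · 19 · 7 = 4389.
Merge one congruence at a time:
  Start: x ≡ 8 (mod 11).
  Combine with x ≡ 2 (mod 3); new modulus lcm = 33.
    Write x = 8 + 11·t and substitute into x ≡ 2 (mod 3): 11·t ≡ 2 − 8 = -6 (mod 3).
    Reduce coefficients mod 3: 2·t ≡ 0 (mod 3).
    The inverse of 2 mod 3 is 2 (since 2·2 = 4 = 1·3 + 1), so t ≡ 2·0 = 0 ≡ 0 (mod 3).
    Then x = 8 + 11·0 = 8, valid modulo lcm(11, 3) = 33: x ≡ 8 (mod 33).
  Combine with x ≡ 18 (mod 19); new modulus lcm = 627.
    Write x = 8 + 33·t and substitute into x ≡ 18 (mod 19): 33·t ≡ 18 − 8 = 10 (mod 19).
    Reduce coefficients mod 19: 14·t ≡ 10 (mod 19).
    The inverse of 14 mod 19 is 15 (since 14·15 = 210 = 11·19 + 1), so t ≡ 15·10 = 150 ≡ 17 (mod 19).
    Then x = 8 + 33·17 = 569, valid modulo lcm(33, 19) = 627: x ≡ 569 (mod 627).
  Combine with x ≡ 0 (mod 7); new modulus lcm = 4389.
    Write x = 569 + 627·t and substitute into x ≡ 0 (mod 7): 627·t ≡ 0 − 569 = -569 (mod 7).
    Reduce coefficients mod 7: 4·t ≡ 5 (mod 7).
    The inverse of 4 mod 7 is 2 (since 4·2 = 8 = 1·7 + 1), so t ≡ 2·5 = 10 ≡ 3 (mod 7).
    Then x = 569 + 627·3 = 2450, valid modulo lcm(627, 7) = 4389: x ≡ 2450 (mod 4389).
Verify against each original: 2450 mod 11 = 8, 2450 mod 3 = 2, 2450 mod 19 = 18, 2450 mod 7 = 0.

x ≡ 2450 (mod 4389).


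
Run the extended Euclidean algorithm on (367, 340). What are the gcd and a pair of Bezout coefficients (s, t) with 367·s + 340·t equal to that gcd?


Euclidean algorithm on (367, 340) — divide until remainder is 0:
  367 = 1 · 340 + 27
  340 = 12 · 27 + 16
  27 = 1 · 16 + 11
  16 = 1 · 11 + 5
  11 = 2 · 5 + 1
  5 = 5 · 1 + 0
gcd(367, 340) = 1.
Track Bezout coefficients alongside the remainders: start with r₀ = 367 = a·1 + b·0 (s = 1, t = 0) and r₁ = 340 = a·0 + b·1 (s = 0, t = 1); each new remainder r_{k+1} = r_{k-1} − q_k·r_k inherits s_{k+1} = s_{k-1} − q_k·s_k, t_{k+1} = t_{k-1} − q_k·t_k, so r_k = a·s_k + b·t_k at every step:
  q = 1: r = 27, s = 1 − 1·0 = 1, t = 0 − 1·1 = -1  (check: 367·1 + 340·(-1) = 27)
  q = 12: r = 16, s = 0 − 12·1 = -12, t = 1 − 12·(-1) = 13  (check: 367·(-12) + 340·13 = 16)
  q = 1: r = 11, s = 1 − 1·(-12) = 13, t = -1 − 1·13 = -14  (check: 367·13 + 340·(-14) = 11)
  q = 1: r = 5, s = -12 − 1·13 = -25, t = 13 − 1·(-14) = 27  (check: 367·(-25) + 340·27 = 5)
  q = 2: r = 1, s = 13 − 2·(-25) = 63, t = -14 − 2·27 = -68  (check: 367·63 + 340·(-68) = 1)
The row with r = 1 (the gcd) gives the Bezout coefficients s = 63, t = -68.
Result: 367 · (63) + 340 · (-68) = 1.

gcd(367, 340) = 1; s = 63, t = -68 (check: 367·63 + 340·(-68) = 1).
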